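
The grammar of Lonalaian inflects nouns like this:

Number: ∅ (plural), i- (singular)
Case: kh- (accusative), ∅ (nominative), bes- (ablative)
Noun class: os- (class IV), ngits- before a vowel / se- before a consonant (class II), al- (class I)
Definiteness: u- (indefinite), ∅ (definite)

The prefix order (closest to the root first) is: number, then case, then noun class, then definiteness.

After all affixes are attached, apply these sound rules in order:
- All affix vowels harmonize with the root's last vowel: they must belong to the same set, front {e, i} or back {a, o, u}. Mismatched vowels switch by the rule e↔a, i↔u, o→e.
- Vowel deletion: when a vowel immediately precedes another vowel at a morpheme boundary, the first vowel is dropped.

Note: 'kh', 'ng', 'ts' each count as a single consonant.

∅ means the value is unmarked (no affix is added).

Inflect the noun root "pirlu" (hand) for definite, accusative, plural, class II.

number = plural: zero marking, form stays pirlu.
Attach case accusative kh- → khpirlu.
Attach noun class class II se- (before consonant 'kh') → sekhpirlu.
definiteness = definite: zero marking, form stays sekhpirlu.
Apply vowel harmony: sekhpirlu → sakhpirlu.
Vowel deletion: no change.

sakhpirlu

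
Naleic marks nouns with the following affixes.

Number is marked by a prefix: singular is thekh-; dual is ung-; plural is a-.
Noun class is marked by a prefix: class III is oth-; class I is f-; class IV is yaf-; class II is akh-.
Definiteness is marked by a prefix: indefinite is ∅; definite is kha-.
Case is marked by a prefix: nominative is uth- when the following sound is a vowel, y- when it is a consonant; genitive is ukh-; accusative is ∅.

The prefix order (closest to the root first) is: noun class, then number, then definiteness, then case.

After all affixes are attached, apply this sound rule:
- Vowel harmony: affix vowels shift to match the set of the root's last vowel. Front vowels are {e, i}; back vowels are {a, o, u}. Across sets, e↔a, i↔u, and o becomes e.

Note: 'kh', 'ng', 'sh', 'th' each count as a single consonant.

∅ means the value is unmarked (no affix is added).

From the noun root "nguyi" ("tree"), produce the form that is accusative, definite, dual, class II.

Attach noun class class II akh- → akhnguyi.
Attach number dual ung- → ungakhnguyi.
Attach definiteness definite kha- → khaungakhnguyi.
case = accusative: zero marking, form stays khaungakhnguyi.
Apply vowel harmony: khaungakhnguyi → kheingekhnguyi.

kheingekhnguyi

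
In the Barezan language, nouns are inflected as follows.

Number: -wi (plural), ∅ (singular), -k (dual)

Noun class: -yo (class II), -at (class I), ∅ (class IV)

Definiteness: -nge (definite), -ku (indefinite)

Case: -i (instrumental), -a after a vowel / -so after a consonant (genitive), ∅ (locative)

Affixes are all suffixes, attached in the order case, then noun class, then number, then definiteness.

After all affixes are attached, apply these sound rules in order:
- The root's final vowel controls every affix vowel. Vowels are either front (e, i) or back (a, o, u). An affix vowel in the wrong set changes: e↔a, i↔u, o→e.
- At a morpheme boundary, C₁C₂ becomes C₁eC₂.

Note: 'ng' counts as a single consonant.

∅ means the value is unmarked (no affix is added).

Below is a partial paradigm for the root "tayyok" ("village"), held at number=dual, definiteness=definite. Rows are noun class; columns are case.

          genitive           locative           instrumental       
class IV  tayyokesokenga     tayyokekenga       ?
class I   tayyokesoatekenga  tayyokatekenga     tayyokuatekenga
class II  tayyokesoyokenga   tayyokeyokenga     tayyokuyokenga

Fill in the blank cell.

tayyokukenga

Attach case instrumental -i → tayyoki.
noun class = class IV: zero marking, form stays tayyoki.
Attach number dual -k → tayyokik.
Attach definiteness definite -nge → tayyokiknge.
Apply vowel harmony: tayyokiknge → tayyokuknga.
Apply epenthesis: tayyokuknga → tayyokukenga.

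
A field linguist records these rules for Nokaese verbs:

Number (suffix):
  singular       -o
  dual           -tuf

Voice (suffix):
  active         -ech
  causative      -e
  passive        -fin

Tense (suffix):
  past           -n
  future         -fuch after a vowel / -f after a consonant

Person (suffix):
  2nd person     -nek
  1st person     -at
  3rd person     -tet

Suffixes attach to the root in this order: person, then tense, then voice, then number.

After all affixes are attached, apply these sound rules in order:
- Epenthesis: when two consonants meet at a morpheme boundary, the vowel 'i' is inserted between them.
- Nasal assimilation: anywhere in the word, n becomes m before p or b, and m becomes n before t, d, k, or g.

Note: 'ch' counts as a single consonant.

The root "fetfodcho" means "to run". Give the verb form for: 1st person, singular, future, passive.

fetfodchoatififino

Attach person 1st person -at → fetfodchoat.
Attach tense future -f (after consonant 't') → fetfodchoatf.
Attach voice passive -fin → fetfodchoatffin.
Attach number singular -o → fetfodchoatffino.
Apply epenthesis: fetfodchoatffino → fetfodchoatififino.
Nasal assimilation: no change.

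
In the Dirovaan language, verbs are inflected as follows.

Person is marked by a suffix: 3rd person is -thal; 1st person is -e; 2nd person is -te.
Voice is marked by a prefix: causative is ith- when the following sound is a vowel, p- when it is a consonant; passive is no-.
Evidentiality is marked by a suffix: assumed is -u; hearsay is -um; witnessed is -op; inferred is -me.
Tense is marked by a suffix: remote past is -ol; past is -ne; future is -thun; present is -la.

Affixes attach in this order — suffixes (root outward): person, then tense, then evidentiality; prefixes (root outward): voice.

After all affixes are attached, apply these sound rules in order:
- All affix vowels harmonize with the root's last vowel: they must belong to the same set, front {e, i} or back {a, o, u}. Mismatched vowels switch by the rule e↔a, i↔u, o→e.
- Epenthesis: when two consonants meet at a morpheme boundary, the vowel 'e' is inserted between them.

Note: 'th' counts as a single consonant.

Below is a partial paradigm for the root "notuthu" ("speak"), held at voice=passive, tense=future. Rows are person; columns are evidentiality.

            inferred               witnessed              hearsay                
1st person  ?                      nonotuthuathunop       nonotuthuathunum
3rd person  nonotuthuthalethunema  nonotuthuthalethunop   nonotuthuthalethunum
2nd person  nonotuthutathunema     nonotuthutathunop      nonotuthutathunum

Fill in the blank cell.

Attach voice passive no- → nonotuthu.
Attach person 1st person -e → nonotuthue.
Attach tense future -thun → nonotuthuethun.
Attach evidentiality inferred -me → nonotuthuethunme.
Apply vowel harmony: nonotuthuethunme → nonotuthuathunma.
Apply epenthesis: nonotuthuathunma → nonotuthuathunema.

nonotuthuathunema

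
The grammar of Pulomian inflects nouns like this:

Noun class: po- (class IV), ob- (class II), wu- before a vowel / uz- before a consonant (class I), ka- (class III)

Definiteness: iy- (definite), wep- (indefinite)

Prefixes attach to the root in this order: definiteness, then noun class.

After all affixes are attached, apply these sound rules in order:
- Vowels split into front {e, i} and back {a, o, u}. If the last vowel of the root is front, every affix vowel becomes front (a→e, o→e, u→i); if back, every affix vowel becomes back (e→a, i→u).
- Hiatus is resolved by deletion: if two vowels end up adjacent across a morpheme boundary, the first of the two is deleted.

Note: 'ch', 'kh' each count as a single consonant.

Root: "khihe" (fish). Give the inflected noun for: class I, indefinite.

izwepkhihe

Attach definiteness indefinite wep- → wepkhihe.
Attach noun class class I uz- (before consonant 'w') → uzwepkhihe.
Apply vowel harmony: uzwepkhihe → izwepkhihe.
Vowel deletion: no change.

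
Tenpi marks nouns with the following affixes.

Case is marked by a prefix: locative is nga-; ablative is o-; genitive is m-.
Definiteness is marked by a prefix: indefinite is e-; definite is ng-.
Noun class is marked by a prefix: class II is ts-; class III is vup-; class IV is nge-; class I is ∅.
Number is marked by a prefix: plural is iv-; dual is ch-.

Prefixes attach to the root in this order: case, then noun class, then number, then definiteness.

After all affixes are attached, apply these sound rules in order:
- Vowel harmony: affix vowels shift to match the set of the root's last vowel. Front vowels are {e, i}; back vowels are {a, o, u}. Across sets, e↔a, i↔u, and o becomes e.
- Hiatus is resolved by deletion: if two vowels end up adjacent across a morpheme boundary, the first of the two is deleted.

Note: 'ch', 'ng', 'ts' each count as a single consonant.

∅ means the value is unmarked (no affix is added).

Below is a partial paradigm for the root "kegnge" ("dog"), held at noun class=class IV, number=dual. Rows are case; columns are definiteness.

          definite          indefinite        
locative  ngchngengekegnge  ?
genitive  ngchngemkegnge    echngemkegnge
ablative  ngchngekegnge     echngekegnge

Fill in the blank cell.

Attach case locative nga- → ngakegnge.
Attach noun class class IV nge- → ngengakegnge.
Attach number dual ch- → chngengakegnge.
Attach definiteness indefinite e- → echngengakegnge.
Apply vowel harmony: echngengakegnge → echngengekegnge.
Vowel deletion: no change.

echngengekegnge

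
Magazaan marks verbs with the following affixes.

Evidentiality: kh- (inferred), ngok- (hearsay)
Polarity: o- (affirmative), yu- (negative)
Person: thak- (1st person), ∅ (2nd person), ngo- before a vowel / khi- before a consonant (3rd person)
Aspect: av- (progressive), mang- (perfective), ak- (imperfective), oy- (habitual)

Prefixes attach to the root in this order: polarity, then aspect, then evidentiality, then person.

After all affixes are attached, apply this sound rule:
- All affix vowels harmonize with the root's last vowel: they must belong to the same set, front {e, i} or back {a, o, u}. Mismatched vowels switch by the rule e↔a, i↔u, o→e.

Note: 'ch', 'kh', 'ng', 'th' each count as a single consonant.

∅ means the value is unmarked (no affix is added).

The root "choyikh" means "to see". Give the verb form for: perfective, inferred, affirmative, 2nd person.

Attach polarity affirmative o- → ochoyikh.
Attach aspect perfective mang- → mangochoyikh.
Attach evidentiality inferred kh- → khmangochoyikh.
person = 2nd person: zero marking, form stays khmangochoyikh.
Apply vowel harmony: khmangochoyikh → khmengechoyikh.

khmengechoyikh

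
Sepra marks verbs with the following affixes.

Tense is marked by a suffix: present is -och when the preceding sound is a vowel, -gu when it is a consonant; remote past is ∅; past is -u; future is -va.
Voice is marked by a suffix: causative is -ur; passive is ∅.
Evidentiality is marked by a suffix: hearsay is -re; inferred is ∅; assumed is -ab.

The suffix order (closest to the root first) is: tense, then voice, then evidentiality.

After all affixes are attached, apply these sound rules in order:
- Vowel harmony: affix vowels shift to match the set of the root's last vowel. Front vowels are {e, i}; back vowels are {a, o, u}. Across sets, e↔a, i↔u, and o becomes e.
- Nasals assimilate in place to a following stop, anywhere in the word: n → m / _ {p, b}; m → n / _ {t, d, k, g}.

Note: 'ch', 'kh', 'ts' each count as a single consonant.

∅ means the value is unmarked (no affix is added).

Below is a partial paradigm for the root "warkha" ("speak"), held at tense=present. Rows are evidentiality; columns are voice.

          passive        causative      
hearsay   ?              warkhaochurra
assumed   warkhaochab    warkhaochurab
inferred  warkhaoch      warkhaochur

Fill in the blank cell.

Attach tense present -och (after vowel 'a') → warkhaoch.
voice = passive: zero marking, form stays warkhaoch.
Attach evidentiality hearsay -re → warkhaochre.
Apply vowel harmony: warkhaochre → warkhaochra.
Nasal assimilation: no change.

warkhaochra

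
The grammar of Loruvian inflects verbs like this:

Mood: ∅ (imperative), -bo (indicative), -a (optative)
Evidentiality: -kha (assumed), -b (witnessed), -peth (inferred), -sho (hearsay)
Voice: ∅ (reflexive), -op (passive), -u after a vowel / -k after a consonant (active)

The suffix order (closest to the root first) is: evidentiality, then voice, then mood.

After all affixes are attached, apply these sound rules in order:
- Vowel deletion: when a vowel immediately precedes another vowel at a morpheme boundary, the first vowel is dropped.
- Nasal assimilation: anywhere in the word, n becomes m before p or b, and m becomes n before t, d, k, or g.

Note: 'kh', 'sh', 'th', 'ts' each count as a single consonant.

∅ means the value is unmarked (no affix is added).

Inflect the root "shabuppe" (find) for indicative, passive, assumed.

shabuppekhopbo

Attach evidentiality assumed -kha → shabuppekha.
Attach voice passive -op → shabuppekhaop.
Attach mood indicative -bo → shabuppekhaopbo.
Apply vowel deletion: shabuppekhaopbo → shabuppekhopbo.
Nasal assimilation: no change.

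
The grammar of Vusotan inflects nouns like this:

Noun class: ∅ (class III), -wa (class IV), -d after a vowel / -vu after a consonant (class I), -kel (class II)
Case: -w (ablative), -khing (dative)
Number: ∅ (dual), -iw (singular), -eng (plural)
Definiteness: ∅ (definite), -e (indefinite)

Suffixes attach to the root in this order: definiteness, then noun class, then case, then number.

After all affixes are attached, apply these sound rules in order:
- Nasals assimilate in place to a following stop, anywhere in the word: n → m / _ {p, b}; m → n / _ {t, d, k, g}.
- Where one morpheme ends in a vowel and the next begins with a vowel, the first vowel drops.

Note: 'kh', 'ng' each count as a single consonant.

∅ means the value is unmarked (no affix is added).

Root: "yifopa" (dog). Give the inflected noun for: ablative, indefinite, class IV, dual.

yifopewaw

Attach definiteness indefinite -e → yifopae.
Attach noun class class IV -wa → yifopaewa.
Attach case ablative -w → yifopaewaw.
number = dual: zero marking, form stays yifopaewaw.
Nasal assimilation: no change.
Apply vowel deletion: yifopaewaw → yifopewaw.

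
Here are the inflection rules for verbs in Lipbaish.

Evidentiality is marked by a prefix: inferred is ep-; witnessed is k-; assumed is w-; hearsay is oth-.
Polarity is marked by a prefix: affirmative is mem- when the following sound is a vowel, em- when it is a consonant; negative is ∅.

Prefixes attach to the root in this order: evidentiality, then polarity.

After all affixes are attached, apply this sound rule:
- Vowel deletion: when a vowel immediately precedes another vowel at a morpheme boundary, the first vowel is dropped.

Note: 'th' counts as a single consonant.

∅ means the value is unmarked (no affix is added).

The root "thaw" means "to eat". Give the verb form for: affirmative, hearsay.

memoththaw

Attach evidentiality hearsay oth- → oththaw.
Attach polarity affirmative mem- (before vowel 'o') → memoththaw.
Vowel deletion: no change.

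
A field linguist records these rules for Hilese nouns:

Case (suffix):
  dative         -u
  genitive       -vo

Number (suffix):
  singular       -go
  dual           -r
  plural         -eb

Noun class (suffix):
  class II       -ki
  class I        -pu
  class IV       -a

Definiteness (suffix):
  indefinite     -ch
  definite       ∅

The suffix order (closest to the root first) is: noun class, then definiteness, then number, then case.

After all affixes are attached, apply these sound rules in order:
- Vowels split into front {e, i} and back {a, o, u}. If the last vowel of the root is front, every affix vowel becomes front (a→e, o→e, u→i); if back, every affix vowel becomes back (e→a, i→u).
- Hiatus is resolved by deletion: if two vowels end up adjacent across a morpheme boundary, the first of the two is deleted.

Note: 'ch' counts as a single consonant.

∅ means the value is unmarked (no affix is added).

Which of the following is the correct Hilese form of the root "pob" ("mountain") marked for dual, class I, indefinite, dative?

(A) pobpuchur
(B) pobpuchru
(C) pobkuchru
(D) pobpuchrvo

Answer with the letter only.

Attach noun class class I -pu → pobpu.
Attach definiteness indefinite -ch → pobpuch.
Attach number dual -r → pobpuchr.
Attach case dative -u → pobpuchru.
Vowel harmony: no change.
Vowel deletion: no change.
So the correct form is pobpuchru, option (B).
(A) pobpuchur is wrong: it has the affixes in the wrong order.
(D) pobpuchrvo is wrong: it uses genitive instead of dative for case.
(C) pobkuchru is wrong: it uses class II instead of class I for noun class.

B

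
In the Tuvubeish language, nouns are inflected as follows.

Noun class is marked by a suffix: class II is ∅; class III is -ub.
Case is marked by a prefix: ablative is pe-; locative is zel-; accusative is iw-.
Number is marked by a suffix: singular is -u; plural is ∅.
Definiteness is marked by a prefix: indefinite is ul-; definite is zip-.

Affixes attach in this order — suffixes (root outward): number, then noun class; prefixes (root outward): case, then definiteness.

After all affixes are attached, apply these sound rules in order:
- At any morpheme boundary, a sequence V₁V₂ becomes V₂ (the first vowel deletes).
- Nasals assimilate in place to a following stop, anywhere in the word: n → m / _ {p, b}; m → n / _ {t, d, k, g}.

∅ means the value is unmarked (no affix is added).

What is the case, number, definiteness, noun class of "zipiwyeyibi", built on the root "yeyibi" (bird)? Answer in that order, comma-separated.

accusative, plural, definite, class II

Segment: zip-iw-yeyibi.
case: iw- → accusative.
number: ∅ → plural.
definiteness: zip- → definite.
noun class: ∅ → class II.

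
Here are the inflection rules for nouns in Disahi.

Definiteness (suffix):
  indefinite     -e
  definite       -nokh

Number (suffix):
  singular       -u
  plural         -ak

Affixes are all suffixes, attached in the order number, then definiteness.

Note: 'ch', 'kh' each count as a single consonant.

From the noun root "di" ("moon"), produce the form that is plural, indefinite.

diake

Attach number plural -ak → diak.
Attach definiteness indefinite -e → diake.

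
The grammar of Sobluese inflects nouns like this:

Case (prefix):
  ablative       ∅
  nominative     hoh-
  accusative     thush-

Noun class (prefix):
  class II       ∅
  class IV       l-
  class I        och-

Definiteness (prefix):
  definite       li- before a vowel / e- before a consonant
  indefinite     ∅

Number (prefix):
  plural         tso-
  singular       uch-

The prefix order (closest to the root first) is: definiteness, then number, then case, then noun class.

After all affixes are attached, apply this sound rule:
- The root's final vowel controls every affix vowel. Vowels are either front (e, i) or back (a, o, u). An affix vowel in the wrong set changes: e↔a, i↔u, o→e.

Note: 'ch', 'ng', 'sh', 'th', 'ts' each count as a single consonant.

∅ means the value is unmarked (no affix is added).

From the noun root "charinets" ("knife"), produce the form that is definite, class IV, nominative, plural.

lhehtseecharinets

Attach definiteness definite e- (before consonant 'ch') → echarinets.
Attach number plural tso- → tsoecharinets.
Attach case nominative hoh- → hohtsoecharinets.
Attach noun class class IV l- → lhohtsoecharinets.
Apply vowel harmony: lhohtsoecharinets → lhehtseecharinets.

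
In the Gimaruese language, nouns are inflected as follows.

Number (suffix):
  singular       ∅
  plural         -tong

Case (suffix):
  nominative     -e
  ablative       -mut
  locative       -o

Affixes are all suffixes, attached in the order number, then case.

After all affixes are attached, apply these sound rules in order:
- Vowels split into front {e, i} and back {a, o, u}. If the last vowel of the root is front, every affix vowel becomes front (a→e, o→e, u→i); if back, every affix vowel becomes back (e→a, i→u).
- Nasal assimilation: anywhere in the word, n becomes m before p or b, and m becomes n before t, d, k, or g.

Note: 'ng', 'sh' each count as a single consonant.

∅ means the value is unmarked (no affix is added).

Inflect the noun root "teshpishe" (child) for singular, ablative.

number = singular: zero marking, form stays teshpishe.
Attach case ablative -mut → teshpishemut.
Apply vowel harmony: teshpishemut → teshpishemit.
Nasal assimilation: no change.

teshpishemit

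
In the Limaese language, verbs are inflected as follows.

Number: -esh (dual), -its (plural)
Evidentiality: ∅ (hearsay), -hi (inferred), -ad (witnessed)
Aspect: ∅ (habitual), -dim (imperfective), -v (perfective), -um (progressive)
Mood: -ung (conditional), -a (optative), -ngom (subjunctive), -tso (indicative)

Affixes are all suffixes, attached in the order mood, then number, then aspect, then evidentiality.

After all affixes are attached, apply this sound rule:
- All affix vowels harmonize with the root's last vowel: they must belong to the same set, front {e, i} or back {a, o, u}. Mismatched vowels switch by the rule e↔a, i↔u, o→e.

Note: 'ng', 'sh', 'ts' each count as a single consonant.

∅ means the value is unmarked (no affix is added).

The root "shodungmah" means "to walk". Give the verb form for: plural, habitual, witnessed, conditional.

Attach mood conditional -ung → shodungmahung.
Attach number plural -its → shodungmahungits.
aspect = habitual: zero marking, form stays shodungmahungits.
Attach evidentiality witnessed -ad → shodungmahungitsad.
Apply vowel harmony: shodungmahungitsad → shodungmahungutsad.

shodungmahungutsad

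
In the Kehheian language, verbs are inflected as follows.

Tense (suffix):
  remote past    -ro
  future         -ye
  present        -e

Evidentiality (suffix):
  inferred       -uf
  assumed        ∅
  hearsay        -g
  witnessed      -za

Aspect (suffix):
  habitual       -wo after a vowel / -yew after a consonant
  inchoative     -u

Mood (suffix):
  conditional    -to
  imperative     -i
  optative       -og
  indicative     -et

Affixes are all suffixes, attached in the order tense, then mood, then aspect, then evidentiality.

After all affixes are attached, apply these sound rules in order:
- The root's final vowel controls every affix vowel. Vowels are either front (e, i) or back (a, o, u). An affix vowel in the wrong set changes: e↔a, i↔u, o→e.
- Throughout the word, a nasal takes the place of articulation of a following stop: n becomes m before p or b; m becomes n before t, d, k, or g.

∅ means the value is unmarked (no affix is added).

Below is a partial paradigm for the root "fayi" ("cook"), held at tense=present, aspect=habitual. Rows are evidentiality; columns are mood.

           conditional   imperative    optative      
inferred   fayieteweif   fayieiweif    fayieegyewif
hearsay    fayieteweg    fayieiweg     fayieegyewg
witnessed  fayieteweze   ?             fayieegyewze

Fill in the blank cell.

Attach tense present -e → fayie.
Attach mood imperative -i → fayiei.
Attach aspect habitual -wo (after vowel 'i') → fayieiwo.
Attach evidentiality witnessed -za → fayieiwoza.
Apply vowel harmony: fayieiwoza → fayieiweze.
Nasal assimilation: no change.

fayieiweze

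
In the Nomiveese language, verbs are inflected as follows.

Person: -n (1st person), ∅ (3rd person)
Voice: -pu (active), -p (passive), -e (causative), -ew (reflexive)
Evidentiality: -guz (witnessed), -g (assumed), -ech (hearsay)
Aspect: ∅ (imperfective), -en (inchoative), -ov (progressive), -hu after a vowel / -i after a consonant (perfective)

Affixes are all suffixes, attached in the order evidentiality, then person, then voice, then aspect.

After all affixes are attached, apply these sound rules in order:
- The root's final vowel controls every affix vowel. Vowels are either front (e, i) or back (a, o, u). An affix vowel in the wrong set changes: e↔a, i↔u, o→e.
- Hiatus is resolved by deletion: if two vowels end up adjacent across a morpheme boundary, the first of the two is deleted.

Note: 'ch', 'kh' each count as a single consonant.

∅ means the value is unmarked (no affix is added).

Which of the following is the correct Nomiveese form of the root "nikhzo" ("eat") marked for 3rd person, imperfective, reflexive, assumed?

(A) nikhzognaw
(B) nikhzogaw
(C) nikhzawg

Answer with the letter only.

B

Attach evidentiality assumed -g → nikhzog.
person = 3rd person: zero marking, form stays nikhzog.
Attach voice reflexive -ew → nikhzogew.
aspect = imperfective: zero marking, form stays nikhzogew.
Apply vowel harmony: nikhzogew → nikhzogaw.
Vowel deletion: no change.
So the correct form is nikhzogaw, option (B).
(C) nikhzawg is wrong: it has the affixes in the wrong order.
(A) nikhzognaw is wrong: it uses 1st person instead of 3rd person for person.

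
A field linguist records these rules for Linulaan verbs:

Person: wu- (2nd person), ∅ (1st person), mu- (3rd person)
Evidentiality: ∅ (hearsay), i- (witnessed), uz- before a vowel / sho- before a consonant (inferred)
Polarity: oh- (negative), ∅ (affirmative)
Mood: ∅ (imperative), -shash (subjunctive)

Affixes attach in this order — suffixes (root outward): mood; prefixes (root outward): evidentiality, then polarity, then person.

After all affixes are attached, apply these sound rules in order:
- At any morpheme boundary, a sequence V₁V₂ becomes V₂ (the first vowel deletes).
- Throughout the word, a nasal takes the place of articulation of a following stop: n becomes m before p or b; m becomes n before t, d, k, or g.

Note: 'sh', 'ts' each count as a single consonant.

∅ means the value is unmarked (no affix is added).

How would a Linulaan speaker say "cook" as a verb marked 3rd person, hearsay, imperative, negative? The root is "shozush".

evidentiality = hearsay: zero marking, form stays shozush.
Attach polarity negative oh- → ohshozush.
Attach person 3rd person mu- → muohshozush.
mood = imperative: zero marking, form stays muohshozush.
Apply vowel deletion: muohshozush → mohshozush.
Nasal assimilation: no change.

mohshozush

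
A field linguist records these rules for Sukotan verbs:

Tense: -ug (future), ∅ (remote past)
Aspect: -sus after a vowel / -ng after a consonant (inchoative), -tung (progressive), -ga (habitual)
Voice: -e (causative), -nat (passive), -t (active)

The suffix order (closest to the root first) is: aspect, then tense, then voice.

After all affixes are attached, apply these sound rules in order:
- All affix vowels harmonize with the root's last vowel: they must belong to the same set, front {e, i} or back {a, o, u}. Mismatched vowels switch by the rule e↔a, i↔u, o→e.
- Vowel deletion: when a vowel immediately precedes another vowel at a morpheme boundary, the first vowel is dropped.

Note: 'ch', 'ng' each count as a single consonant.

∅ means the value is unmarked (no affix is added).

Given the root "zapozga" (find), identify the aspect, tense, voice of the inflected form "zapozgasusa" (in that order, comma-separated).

inchoative, remote past, causative

Segment: zapozga-sus-e.
aspect: -sus/ng → inchoative.
tense: ∅ → remote past.
voice: -e → causative.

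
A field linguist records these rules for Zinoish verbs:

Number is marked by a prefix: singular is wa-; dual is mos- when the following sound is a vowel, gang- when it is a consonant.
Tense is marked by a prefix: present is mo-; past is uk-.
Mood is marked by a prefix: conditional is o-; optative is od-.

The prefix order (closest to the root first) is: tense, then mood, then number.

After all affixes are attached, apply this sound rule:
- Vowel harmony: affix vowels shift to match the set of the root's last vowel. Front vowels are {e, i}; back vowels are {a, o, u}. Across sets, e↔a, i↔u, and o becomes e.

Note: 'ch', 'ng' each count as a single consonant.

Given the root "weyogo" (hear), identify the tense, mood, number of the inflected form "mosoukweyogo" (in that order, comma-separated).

Segment: mos-o-uk-weyogo.
tense: uk- → past.
mood: o- → conditional.
number: mos/gang- → dual.

past, conditional, dual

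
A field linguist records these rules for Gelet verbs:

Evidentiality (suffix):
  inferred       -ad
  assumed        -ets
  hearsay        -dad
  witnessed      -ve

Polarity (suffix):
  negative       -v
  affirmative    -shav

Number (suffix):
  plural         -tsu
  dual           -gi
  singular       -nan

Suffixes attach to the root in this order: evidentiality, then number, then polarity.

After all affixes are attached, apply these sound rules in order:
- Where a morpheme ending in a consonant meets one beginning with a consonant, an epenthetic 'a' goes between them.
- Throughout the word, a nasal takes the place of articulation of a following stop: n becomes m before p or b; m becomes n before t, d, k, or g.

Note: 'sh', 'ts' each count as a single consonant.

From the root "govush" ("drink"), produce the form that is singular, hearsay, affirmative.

govushadadananashav

Attach evidentiality hearsay -dad → govushdad.
Attach number singular -nan → govushdadnan.
Attach polarity affirmative -shav → govushdadnanshav.
Apply epenthesis: govushdadnanshav → govushadadananashav.
Nasal assimilation: no change.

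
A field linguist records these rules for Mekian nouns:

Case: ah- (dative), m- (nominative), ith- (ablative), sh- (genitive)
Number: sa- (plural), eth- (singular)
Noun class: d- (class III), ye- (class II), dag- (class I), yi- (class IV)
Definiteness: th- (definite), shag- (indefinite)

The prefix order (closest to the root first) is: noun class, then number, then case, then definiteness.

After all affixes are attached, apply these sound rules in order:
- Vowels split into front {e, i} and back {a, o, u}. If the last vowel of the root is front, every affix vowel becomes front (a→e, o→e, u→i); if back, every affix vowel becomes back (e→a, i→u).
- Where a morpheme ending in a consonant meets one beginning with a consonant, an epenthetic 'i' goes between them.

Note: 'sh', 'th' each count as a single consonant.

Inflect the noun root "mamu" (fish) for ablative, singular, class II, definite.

Attach noun class class II ye- → yemamu.
Attach number singular eth- → ethyemamu.
Attach case ablative ith- → ithethyemamu.
Attach definiteness definite th- → thithethyemamu.
Apply vowel harmony: thithethyemamu → thuthathyamamu.
Apply epenthesis: thuthathyamamu → thuthathiyamamu.

thuthathiyamamu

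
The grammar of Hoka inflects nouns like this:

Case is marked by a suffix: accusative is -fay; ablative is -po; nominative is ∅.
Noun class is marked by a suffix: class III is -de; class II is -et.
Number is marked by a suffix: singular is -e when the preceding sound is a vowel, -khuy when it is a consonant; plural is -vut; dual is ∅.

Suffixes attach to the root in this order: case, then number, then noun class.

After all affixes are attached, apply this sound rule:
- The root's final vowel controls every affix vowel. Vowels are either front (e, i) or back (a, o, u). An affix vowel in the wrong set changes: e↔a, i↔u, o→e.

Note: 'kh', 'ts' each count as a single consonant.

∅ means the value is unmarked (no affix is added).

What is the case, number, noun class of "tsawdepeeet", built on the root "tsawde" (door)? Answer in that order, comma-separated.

ablative, singular, class II

Segment: tsawde-po-e-et.
case: -po → ablative.
number: -e/khuy → singular.
noun class: -et → class II.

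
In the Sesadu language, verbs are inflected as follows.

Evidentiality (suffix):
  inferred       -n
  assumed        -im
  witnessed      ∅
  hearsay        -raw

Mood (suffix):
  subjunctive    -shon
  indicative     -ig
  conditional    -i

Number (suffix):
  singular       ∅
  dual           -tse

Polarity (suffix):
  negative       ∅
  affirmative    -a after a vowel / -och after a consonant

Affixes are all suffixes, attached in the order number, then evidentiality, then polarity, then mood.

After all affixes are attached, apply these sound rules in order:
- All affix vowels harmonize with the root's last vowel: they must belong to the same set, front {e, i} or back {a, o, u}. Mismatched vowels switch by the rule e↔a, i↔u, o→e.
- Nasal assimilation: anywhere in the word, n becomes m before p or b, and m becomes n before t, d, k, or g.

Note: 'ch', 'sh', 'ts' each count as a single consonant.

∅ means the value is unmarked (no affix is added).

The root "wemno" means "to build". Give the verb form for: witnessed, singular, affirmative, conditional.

number = singular: zero marking, form stays wemno.
evidentiality = witnessed: zero marking, form stays wemno.
Attach polarity affirmative -a (after vowel 'o') → wemnoa.
Attach mood conditional -i → wemnoai.
Apply vowel harmony: wemnoai → wemnoau.
Nasal assimilation: no change.

wemnoau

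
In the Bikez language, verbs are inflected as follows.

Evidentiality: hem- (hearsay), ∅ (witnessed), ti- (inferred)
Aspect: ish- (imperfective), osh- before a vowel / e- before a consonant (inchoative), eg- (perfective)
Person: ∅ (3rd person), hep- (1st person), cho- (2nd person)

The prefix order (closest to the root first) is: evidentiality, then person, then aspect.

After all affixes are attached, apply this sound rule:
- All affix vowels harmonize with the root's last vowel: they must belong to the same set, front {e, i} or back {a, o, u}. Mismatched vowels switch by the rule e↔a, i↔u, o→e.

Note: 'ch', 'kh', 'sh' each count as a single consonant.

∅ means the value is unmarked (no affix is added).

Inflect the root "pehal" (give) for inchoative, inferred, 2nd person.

Attach evidentiality inferred ti- → tipehal.
Attach person 2nd person cho- → chotipehal.
Attach aspect inchoative e- (before consonant 'ch') → echotipehal.
Apply vowel harmony: echotipehal → achotupehal.

achotupehal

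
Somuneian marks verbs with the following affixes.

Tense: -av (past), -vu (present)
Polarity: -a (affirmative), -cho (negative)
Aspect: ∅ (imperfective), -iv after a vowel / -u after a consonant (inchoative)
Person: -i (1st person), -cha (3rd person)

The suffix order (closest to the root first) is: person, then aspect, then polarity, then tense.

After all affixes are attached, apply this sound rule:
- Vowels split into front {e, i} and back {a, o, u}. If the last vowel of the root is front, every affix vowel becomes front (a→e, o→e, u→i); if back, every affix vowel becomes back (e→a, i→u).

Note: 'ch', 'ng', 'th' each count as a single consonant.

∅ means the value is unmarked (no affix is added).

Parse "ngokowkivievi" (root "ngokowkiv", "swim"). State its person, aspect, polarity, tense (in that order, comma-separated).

1st person, imperfective, affirmative, present

Segment: ngokowkiv-i-a-vu.
person: -i → 1st person.
aspect: ∅ → imperfective.
polarity: -a → affirmative.
tense: -vu → present.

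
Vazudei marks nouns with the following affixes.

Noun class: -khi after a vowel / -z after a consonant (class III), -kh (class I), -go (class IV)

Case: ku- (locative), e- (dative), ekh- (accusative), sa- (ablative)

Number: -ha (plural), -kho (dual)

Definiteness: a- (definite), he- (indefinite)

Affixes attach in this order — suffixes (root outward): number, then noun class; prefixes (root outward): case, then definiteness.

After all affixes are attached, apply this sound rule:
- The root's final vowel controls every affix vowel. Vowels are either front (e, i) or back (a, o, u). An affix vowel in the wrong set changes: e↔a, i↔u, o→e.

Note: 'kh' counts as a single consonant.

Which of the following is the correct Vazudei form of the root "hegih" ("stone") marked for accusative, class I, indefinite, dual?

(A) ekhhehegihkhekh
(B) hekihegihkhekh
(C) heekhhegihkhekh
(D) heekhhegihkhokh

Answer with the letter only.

Attach number dual -kho → hegihkho.
Attach case accusative ekh- → ekhhegihkho.
Attach noun class class I -kh → ekhhegihkhokh.
Attach definiteness indefinite he- → heekhhegihkhokh.
Apply vowel harmony: heekhhegihkhokh → heekhhegihkhekh.
So the correct form is heekhhegihkhekh, option (C).
(A) ekhhehegihkhekh is wrong: it has the affixes in the wrong order.
(B) hekihegihkhekh is wrong: it uses locative instead of accusative for case.
(D) heekhhegihkhokh is wrong: it fails to apply the sound rule(s).

C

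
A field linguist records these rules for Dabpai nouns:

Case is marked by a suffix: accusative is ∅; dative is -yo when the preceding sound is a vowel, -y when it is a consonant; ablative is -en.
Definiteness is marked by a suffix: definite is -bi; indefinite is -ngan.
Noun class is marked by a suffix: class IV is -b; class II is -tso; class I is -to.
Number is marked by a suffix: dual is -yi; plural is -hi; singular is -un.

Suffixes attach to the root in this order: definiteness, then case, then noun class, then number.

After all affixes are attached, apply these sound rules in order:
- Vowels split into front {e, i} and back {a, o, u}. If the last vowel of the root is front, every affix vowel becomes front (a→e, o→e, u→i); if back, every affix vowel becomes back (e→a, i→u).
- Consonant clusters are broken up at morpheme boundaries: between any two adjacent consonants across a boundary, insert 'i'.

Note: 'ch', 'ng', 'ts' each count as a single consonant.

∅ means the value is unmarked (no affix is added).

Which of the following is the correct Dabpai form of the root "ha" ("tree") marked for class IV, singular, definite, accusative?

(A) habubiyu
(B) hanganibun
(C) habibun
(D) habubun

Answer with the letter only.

Attach definiteness definite -bi → habi.
case = accusative: zero marking, form stays habi.
Attach noun class class IV -b → habib.
Attach number singular -un → habibun.
Apply vowel harmony: habibun → habubun.
Epenthesis: no change.
So the correct form is habubun, option (D).
(B) hanganibun is wrong: it uses indefinite instead of definite for definiteness.
(A) habubiyu is wrong: it uses dual instead of singular for number.
(C) habibun is wrong: it fails to apply the sound rule(s).

D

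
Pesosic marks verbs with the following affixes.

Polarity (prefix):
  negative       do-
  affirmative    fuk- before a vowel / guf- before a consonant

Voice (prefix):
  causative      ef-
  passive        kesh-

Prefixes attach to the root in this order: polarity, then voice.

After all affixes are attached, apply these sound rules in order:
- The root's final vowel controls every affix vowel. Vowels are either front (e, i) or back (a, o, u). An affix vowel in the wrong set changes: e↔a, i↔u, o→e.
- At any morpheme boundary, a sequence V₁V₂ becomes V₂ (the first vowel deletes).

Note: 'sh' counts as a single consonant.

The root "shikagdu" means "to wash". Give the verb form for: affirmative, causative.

Attach polarity affirmative guf- (before consonant 'sh') → gufshikagdu.
Attach voice causative ef- → efgufshikagdu.
Apply vowel harmony: efgufshikagdu → afgufshikagdu.
Vowel deletion: no change.

afgufshikagdu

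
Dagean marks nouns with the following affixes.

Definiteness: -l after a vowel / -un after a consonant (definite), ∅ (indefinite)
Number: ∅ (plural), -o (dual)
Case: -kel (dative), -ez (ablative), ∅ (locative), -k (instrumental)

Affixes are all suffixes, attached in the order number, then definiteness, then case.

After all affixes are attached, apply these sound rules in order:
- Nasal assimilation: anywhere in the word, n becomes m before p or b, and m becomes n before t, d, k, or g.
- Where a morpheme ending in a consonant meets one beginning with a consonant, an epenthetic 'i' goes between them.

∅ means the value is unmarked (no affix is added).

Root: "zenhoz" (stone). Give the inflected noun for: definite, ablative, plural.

zenhozunez

number = plural: zero marking, form stays zenhoz.
Attach definiteness definite -un (after consonant 'z') → zenhozun.
Attach case ablative -ez → zenhozunez.
Nasal assimilation: no change.
Epenthesis: no change.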